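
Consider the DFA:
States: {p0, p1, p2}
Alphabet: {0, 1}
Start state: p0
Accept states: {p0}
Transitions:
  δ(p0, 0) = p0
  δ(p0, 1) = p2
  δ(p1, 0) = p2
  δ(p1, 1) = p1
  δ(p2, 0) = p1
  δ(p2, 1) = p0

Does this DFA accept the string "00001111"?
Processing string "00001111":
  p0 --0--> p0
  p0 --0--> p0
  p0 --0--> p0
  p0 --0--> p0
  p0 --1--> p2
  p2 --1--> p0
  p0 --1--> p2
  p2 --1--> p0
Final state: p0
Accept states: {p0}
Yes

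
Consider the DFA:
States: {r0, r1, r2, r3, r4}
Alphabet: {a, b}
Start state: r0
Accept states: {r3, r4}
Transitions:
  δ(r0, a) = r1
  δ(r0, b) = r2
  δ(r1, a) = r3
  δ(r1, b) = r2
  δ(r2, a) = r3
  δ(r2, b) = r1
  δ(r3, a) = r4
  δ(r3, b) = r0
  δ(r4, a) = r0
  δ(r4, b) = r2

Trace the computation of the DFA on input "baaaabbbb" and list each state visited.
read 'b': r0 → r2
  read 'a': r2 → r3
  read 'a': r3 → r4
  read 'a': r4 → r0
  read 'a': r0 → r1
  read 'b': r1 → r2
  read 'b': r2 → r1
  read 'b': r1 → r2
  read 'b': r2 → r1
r0 -> r2 -> r3 -> r4 -> r0 -> r1 -> r2 -> r1 -> r2 -> r1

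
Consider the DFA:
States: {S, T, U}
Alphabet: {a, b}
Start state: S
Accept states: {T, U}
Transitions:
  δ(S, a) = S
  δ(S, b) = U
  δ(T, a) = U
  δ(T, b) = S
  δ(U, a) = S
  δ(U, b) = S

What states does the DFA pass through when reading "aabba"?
read 'a': S → S
  read 'a': S → S
  read 'b': S → U
  read 'b': U → S
  read 'a': S → S
S -> S -> S -> U -> S -> S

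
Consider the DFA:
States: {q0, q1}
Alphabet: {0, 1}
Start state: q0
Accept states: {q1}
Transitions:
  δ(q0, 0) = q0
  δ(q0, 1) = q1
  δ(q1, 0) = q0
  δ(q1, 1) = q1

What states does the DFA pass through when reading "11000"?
read '1': q0 → q1
  read '1': q1 → q1
  read '0': q1 → q0
  read '0': q0 → q0
  read '0': q0 → q0
q0 -> q1 -> q1 -> q0 -> q0 -> q0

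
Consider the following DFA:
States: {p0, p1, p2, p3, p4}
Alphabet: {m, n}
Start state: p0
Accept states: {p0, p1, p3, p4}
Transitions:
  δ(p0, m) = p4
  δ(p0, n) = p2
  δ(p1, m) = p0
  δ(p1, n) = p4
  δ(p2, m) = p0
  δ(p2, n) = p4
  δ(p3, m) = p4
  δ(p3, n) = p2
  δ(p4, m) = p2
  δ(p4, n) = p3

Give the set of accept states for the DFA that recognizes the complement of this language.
Complement accept states = All states \ Original accept states
= {p0, p1, p2, p3, p4} \ {p0, p1, p3, p4}
{p2}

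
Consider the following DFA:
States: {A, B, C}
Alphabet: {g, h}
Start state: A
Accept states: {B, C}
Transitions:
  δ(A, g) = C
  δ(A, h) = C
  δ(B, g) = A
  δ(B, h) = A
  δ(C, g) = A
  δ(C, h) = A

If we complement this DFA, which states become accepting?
Complement accept states = All states \ Original accept states
= {A, B, C} \ {B, C}
{A}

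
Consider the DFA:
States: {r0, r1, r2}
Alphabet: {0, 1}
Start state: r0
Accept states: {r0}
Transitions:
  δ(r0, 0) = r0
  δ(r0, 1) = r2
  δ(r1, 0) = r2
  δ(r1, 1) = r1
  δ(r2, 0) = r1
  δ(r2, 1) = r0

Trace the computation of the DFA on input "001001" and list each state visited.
read '0': r0 → r0
  read '0': r0 → r0
  read '1': r0 → r2
  read '0': r2 → r1
  read '0': r1 → r2
  read '1': r2 → r0
r0 -> r0 -> r0 -> r2 -> r1 -> r2 -> r0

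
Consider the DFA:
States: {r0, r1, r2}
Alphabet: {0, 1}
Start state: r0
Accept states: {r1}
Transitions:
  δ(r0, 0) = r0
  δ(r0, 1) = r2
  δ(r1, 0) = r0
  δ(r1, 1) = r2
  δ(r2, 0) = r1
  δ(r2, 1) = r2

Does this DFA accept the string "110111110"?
Processing string "110111110":
  r0 --1--> r2
  r2 --1--> r2
  r2 --0--> r1
  r1 --1--> r2
  r2 --1--> r2
  r2 --1--> r2
  r2 --1--> r2
  r2 --1--> r2
  r2 --0--> r1
Final state: r1
Accept states: {r1}
Yes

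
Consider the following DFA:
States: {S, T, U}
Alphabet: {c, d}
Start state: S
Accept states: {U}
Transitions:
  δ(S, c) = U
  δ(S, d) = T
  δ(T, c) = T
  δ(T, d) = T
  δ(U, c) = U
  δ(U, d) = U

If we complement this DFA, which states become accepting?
Complement accept states = All states \ Original accept states
= {S, T, U} \ {U}
{S, T}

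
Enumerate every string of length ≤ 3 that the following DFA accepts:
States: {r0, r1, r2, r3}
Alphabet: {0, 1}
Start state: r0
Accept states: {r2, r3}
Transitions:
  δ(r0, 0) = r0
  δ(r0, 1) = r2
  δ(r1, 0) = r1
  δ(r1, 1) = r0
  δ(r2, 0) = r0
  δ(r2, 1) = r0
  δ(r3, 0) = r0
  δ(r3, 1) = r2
1, 01, 001, 101, 111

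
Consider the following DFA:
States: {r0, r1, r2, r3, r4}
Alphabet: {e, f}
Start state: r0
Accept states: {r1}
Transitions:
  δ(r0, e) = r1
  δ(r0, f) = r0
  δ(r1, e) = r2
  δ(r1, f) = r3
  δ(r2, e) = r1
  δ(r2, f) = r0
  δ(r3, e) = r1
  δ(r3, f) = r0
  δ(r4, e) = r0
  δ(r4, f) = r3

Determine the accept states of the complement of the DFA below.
Complement accept states = All states \ Original accept states
= {r0, r1, r2, r3, r4} \ {r1}
{r0, r2, r3, r4}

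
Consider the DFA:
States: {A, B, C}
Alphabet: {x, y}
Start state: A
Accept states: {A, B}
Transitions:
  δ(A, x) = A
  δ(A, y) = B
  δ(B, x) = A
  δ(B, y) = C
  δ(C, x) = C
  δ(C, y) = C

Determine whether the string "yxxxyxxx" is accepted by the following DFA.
Processing string "yxxxyxxx":
  A --y--> B
  B --x--> A
  A --x--> A
  A --x--> A
  A --y--> B
  B --x--> A
  A --x--> A
  A --x--> A
Final state: A
Accept states: {A, B}
Yes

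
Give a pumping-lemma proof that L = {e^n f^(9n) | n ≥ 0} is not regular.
Assume L is regular with pumping length p. Idea: pumping the e-block breaks the 1:9 ratio.
Choose s = e^p f^(9p) (length 10p ≥ p). By the pumping lemma, s = xyz with |xy| ≤ p, |y| > 0, so y = e^k with k ≥ 1. Then xy²z = e^(p+k) f^(9p). For this to be in L we would need 9p = 9(p+k), i.e. 9k = 0, contradicting k ≥ 1. So xy²z ∉ L.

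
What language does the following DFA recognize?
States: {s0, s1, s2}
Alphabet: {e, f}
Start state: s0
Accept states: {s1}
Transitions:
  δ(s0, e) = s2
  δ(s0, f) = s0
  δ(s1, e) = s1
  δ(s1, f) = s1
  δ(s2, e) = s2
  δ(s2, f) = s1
Testing a few strings:
  'fe' → reject
  'effe' → accept
  'fee' → reject
  'fff' → reject
State roles: s0=no e seen yet; s1=substring ef seen; s2=seen a e, waiting for f
All strings over {e,f} containing the substring ef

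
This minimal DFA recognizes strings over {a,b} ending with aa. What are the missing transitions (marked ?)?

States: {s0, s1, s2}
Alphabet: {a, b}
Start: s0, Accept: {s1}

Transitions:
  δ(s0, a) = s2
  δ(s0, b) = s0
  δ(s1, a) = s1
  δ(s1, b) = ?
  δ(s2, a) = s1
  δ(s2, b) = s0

From the language and accept set, identify what each state tracks — s0: last symbol not a; s1: two trailing a's; s2: one trailing a.
Each missing δ(q, a) is the state matching the new tracked value after reading a.
δ(s1, b) = s0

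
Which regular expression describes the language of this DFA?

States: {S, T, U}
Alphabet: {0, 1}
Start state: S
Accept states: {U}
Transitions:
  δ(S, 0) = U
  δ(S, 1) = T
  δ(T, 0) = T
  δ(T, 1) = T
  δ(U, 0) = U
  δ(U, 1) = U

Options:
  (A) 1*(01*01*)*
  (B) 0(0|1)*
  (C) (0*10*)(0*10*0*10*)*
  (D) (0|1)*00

Check each option against the DFA on short strings; one disagreement eliminates an option:
  (A) 1*(01*01*)*: on ε the DFA stays in S and rejects (S ∉ Accept), but the regex matches it → eliminate
  (B) 0(0|1)*: agrees with the DFA on every string of length ≤ 6
  (C) (0*10*)(0*10*0*10*)*: on '0' the DFA goes S → U and accepts (U ∈ Accept), but the regex does not match it → eliminate
  (D) (0|1)*00: on '0' the DFA goes S → U and accepts (U ∈ Accept), but the regex does not match it → eliminate
Only (B) is consistent with the DFA.
(B) 0(0|1)*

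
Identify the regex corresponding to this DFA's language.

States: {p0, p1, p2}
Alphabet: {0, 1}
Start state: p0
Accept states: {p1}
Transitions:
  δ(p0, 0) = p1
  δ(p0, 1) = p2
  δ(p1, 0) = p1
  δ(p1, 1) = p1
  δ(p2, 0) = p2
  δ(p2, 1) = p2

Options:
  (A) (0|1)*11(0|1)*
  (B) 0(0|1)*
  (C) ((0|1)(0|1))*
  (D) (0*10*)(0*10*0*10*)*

Check each option against the DFA on short strings; one disagreement eliminates an option:
  (A) (0|1)*11(0|1)*: on '0' the DFA goes p0 → p1 and accepts (p1 ∈ Accept), but the regex does not match it → eliminate
  (B) 0(0|1)*: agrees with the DFA on every string of length ≤ 6
  (C) ((0|1)(0|1))*: on ε the DFA stays in p0 and rejects (p0 ∉ Accept), but the regex matches it → eliminate
  (D) (0*10*)(0*10*0*10*)*: on '0' the DFA goes p0 → p1 and accepts (p1 ∈ Accept), but the regex does not match it → eliminate
Only (B) is consistent with the DFA.
(B) 0(0|1)*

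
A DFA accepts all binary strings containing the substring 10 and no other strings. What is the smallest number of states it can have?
By Myhill–Nerode, count the distinguishable equivalence classes: 3 classes — one per longest suffix of the input that is a prefix of '10' (lengths 0 through 1), plus an absorbing 'already seen 10' class.
3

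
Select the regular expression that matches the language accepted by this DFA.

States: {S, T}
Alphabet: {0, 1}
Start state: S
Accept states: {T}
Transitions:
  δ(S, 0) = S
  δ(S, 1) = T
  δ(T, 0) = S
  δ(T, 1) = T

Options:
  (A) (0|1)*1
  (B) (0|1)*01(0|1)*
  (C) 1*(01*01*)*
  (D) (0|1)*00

Check each option against the DFA on short strings; one disagreement eliminates an option:
  (A) (0|1)*1: agrees with the DFA on every string of length ≤ 6
  (B) (0|1)*01(0|1)*: on '1' the DFA goes S → T and accepts (T ∈ Accept), but the regex does not match it → eliminate
  (C) 1*(01*01*)*: on ε the DFA stays in S and rejects (S ∉ Accept), but the regex matches it → eliminate
  (D) (0|1)*00: on '1' the DFA goes S → T and accepts (T ∈ Accept), but the regex does not match it → eliminate
Only (A) is consistent with the DFA.
(A) (0|1)*1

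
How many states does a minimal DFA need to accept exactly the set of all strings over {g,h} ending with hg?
By Myhill–Nerode, count the distinguishable equivalence classes: three classes — suffix matches ε, h, or hg.
3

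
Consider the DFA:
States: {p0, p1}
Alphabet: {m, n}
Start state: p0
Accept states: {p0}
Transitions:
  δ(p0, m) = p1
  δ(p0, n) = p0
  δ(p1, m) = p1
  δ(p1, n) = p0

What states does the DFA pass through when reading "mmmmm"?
read 'm': p0 → p1
  read 'm': p1 → p1
  read 'm': p1 → p1
  read 'm': p1 → p1
  read 'm': p1 → p1
p0 -> p1 -> p1 -> p1 -> p1 -> p1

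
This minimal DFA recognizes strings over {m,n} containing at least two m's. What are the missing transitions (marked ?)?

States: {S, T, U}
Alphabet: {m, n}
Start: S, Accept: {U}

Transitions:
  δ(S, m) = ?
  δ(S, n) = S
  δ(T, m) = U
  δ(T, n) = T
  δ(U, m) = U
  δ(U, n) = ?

From the language and accept set, identify what each state tracks — S: zero m's seen; T: one m seen; U: ≥ two m's seen.
Each missing δ(q, a) is the state matching the new tracked value after reading a.
δ(S, m) = T; δ(U, n) = U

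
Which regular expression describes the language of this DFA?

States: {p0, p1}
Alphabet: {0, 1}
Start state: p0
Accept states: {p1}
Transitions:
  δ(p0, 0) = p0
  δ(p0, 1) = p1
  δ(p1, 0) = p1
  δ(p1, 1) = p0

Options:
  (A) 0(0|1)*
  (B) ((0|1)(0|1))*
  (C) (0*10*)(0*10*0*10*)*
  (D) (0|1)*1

Check each option against the DFA on short strings; one disagreement eliminates an option:
  (A) 0(0|1)*: on '0' the DFA goes p0 → p0 and rejects (p0 ∉ Accept), but the regex matches it → eliminate
  (B) ((0|1)(0|1))*: on ε the DFA stays in p0 and rejects (p0 ∉ Accept), but the regex matches it → eliminate
  (C) (0*10*)(0*10*0*10*)*: agrees with the DFA on every string of length ≤ 6
  (D) (0|1)*1: on '10' the DFA goes p0 → p1 → p1 and accepts (p1 ∈ Accept), but the regex does not match it → eliminate
Only (C) is consistent with the DFA.
(C) (0*10*)(0*10*0*10*)*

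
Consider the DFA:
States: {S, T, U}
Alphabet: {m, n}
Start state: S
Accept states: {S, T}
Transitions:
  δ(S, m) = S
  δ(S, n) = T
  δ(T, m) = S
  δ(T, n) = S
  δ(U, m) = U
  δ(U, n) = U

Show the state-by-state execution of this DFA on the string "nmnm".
read 'n': S → T
  read 'm': T → S
  read 'n': S → T
  read 'm': T → S
S -> T -> S -> T -> S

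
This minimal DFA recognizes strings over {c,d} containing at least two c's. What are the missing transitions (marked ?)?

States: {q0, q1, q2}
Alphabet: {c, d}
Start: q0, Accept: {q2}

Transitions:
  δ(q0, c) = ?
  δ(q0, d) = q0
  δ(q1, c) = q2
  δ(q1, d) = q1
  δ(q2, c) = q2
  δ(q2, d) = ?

From the language and accept set, identify what each state tracks — q0: zero c's seen; q1: one c seen; q2: ≥ two c's seen.
Each missing δ(q, a) is the state matching the new tracked value after reading a.
δ(q0, c) = q1; δ(q2, d) = q2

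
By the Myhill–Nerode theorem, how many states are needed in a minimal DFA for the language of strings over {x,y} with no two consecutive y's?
By Myhill–Nerode, count the distinguishable equivalence classes: three classes — safe with last≠y / safe with last=y / yy seen (dead).
3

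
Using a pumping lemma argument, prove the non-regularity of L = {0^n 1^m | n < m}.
Assume L is regular with pumping length p. Idea: pumping up the 0-block makes the 0-count reach the 1-count.
Choose s = 0^p 1^(p+1) ∈ L. By the pumping lemma, s = xyz with |xy| ≤ p, |y| > 0, so y = 0^k with k ≥ 1. Then xy²z = 0^(p+k) 1^(p+1). Since p+k ≥ p+1, the number of 0's is no longer strictly less than the number of 1's, so xy²z ∉ L.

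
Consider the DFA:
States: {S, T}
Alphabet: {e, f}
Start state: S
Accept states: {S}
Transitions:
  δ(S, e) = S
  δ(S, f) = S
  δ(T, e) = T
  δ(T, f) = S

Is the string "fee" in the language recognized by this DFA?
Processing string "fee":
  S --f--> S
  S --e--> S
  S --e--> S
Final state: S
Accept states: {S}
Yes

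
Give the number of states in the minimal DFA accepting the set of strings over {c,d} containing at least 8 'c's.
By Myhill–Nerode, count the distinguishable equivalence classes: 9 classes — having seen 0, 1, …, 7, or ≥8 copies of 'c'; any two classes i < j (j ≤ 8) are distinguished by the string c^(8−j), which takes class j to 8 copies (accepted) but leaves class i below 8 (rejected).
9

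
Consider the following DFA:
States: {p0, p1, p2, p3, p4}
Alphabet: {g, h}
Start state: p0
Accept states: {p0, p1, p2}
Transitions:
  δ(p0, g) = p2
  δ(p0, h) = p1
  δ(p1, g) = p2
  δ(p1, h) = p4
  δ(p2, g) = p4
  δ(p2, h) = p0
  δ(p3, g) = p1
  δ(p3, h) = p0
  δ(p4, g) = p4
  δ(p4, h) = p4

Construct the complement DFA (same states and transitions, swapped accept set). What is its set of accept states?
Complement accept states = All states \ Original accept states
= {p0, p1, p2, p3, p4} \ {p0, p1, p2}
{p3, p4}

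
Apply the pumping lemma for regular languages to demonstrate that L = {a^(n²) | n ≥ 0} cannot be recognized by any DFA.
Assume L is regular with pumping length p. Idea: pumping adds a fixed amount, but gaps between consecutive squares grow.
Choose s = a^(p²) (length p² ≥ p). By the pumping lemma, s = xyz with |xy| ≤ p, |y| > 0, so |y| = k with 1 ≤ k ≤ p. Then |xy²z| = p²+k. Since p² < p²+k ≤ p²+p < (p+1)², the length p²+k lies strictly between consecutive squares, so it is not a perfect square and xy²z ∉ L.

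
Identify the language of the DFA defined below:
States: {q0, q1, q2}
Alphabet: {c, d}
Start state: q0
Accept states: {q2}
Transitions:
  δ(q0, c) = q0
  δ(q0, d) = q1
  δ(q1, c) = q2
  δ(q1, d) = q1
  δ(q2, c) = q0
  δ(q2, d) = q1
Testing a few strings:
  'cdd' → reject
  'ccd' → reject
  'dcd' → reject
  'dddc' → accept
State roles: q0=no suffix match; q1=one trailing d; q2=suffix is dc
All strings over {c,d} ending with dc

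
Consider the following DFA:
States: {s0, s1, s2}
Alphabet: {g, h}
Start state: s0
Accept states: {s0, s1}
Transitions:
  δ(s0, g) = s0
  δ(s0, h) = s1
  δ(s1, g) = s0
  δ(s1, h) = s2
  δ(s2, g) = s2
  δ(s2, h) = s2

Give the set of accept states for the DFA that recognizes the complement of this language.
Complement accept states = All states \ Original accept states
= {s0, s1, s2} \ {s0, s1}
{s2}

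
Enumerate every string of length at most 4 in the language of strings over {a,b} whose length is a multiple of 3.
ε, aaa, aab, aba, abb, baa, bab, bba, bbb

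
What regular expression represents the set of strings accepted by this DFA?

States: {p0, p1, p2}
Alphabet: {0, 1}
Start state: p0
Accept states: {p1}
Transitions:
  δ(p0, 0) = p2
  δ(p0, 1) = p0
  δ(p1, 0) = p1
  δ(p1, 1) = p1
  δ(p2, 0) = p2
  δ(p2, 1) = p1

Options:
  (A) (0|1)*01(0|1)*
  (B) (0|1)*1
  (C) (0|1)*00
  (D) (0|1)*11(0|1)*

Check each option against the DFA on short strings; one disagreement eliminates an option:
  (A) (0|1)*01(0|1)*: agrees with the DFA on every string of length ≤ 6
  (B) (0|1)*1: on '1' the DFA goes p0 → p0 and rejects (p0 ∉ Accept), but the regex matches it → eliminate
  (C) (0|1)*00: on '00' the DFA goes p0 → p2 → p2 and rejects (p2 ∉ Accept), but the regex matches it → eliminate
  (D) (0|1)*11(0|1)*: on '01' the DFA goes p0 → p2 → p1 and accepts (p1 ∈ Accept), but the regex does not match it → eliminate
Only (A) is consistent with the DFA.
(A) (0|1)*01(0|1)*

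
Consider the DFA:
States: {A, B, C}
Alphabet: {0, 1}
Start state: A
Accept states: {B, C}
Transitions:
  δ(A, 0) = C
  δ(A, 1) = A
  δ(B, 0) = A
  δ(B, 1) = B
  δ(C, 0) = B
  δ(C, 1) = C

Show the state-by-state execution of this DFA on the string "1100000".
read '1': A → A
  read '1': A → A
  read '0': A → C
  read '0': C → B
  read '0': B → A
  read '0': A → C
  read '0': C → B
A -> A -> A -> C -> B -> A -> C -> B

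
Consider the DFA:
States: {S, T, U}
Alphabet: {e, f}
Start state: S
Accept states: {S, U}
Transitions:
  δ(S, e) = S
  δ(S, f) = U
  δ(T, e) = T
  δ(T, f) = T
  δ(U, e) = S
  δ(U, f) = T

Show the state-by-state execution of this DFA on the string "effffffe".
read 'e': S → S
  read 'f': S → U
  read 'f': U → T
  read 'f': T → T
  read 'f': T → T
  read 'f': T → T
  read 'f': T → T
  read 'e': T → T
S -> S -> U -> T -> T -> T -> T -> T -> T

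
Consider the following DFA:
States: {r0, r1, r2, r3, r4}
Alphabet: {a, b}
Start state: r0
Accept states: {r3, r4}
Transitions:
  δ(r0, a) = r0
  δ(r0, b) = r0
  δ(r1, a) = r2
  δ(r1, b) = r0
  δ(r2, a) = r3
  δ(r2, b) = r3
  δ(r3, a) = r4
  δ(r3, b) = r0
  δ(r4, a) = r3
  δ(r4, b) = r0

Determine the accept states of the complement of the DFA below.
Complement accept states = All states \ Original accept states
= {r0, r1, r2, r3, r4} \ {r3, r4}
{r0, r1, r2}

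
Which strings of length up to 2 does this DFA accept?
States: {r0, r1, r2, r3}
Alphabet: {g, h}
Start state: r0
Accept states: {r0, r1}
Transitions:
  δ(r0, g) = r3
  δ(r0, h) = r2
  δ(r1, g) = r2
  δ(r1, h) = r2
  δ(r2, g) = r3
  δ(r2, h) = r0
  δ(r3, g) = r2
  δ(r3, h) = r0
ε, gh, hh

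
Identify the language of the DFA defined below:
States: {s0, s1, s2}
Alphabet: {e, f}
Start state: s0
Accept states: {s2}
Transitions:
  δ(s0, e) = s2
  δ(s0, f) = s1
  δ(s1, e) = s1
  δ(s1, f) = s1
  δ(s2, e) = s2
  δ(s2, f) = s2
Testing a few strings:
  'f' → reject
  'fee' → reject
  'eff' → accept
  'e' → accept
State roles: s0=no input read; s1=started with f (dead); s2=started with e
All strings over {e,f} starting with e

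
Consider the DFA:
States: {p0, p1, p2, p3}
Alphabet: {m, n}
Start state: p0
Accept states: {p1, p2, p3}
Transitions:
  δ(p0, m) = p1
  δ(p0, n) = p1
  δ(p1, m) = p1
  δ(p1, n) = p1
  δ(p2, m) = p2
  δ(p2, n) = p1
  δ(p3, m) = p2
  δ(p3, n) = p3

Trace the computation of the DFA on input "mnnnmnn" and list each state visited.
read 'm': p0 → p1
  read 'n': p1 → p1
  read 'n': p1 → p1
  read 'n': p1 → p1
  read 'm': p1 → p1
  read 'n': p1 → p1
  read 'n': p1 → p1
p0 -> p1 -> p1 -> p1 -> p1 -> p1 -> p1 -> p1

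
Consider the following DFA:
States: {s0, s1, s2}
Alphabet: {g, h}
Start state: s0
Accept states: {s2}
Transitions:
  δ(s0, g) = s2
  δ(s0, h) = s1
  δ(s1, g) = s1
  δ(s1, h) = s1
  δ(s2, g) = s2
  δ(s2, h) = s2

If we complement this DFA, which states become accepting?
Complement accept states = All states \ Original accept states
= {s0, s1, s2} \ {s2}
{s0, s1}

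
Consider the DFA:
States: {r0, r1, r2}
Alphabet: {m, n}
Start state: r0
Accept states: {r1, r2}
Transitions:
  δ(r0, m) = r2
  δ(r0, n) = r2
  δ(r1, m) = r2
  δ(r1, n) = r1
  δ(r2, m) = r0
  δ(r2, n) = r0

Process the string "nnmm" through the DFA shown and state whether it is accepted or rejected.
Processing string "nnmm":
  r0 --n--> r2
  r2 --n--> r0
  r0 --m--> r2
  r2 --m--> r0
Final state: r0
Accept states: {r1, r2}
No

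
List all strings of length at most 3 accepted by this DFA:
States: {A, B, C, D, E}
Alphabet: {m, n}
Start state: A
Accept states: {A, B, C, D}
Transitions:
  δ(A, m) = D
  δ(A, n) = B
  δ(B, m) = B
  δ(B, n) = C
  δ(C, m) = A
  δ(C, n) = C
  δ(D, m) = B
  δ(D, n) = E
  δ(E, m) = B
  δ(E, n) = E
ε, m, n, mm, nm, nn, mmm, mmn, mnm, nmm, nmn, nnm, nnn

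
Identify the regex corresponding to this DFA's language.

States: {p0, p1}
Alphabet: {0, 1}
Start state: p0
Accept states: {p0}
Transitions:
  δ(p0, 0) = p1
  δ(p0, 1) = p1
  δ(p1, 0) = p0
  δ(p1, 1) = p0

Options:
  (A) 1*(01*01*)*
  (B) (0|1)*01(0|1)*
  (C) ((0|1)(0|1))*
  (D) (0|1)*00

Check each option against the DFA on short strings; one disagreement eliminates an option:
  (A) 1*(01*01*)*: on '1' the DFA goes p0 → p1 and rejects (p1 ∉ Accept), but the regex matches it → eliminate
  (B) (0|1)*01(0|1)*: on ε the DFA stays in p0 and accepts (p0 ∈ Accept), but the regex does not match it → eliminate
  (C) ((0|1)(0|1))*: agrees with the DFA on every string of length ≤ 6
  (D) (0|1)*00: on ε the DFA stays in p0 and accepts (p0 ∈ Accept), but the regex does not match it → eliminate
Only (C) is consistent with the DFA.
(C) ((0|1)(0|1))*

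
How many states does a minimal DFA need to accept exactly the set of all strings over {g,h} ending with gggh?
By Myhill–Nerode, count the distinguishable equivalence classes: 5 classes — one per longest suffix of the input that is a prefix of 'gggh' (lengths 0 through 4); only the length-4 class is accepting.
5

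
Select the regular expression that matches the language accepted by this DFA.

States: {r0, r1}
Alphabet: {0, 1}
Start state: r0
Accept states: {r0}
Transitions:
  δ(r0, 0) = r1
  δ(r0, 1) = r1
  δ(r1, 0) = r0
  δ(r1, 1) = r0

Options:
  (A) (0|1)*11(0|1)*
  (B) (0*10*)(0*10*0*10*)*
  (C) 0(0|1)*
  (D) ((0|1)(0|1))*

Check each option against the DFA on short strings; one disagreement eliminates an option:
  (A) (0|1)*11(0|1)*: on ε the DFA stays in r0 and accepts (r0 ∈ Accept), but the regex does not match it → eliminate
  (B) (0*10*)(0*10*0*10*)*: on ε the DFA stays in r0 and accepts (r0 ∈ Accept), but the regex does not match it → eliminate
  (C) 0(0|1)*: on ε the DFA stays in r0 and accepts (r0 ∈ Accept), but the regex does not match it → eliminate
  (D) ((0|1)(0|1))*: agrees with the DFA on every string of length ≤ 6
Only (D) is consistent with the DFA.
(D) ((0|1)(0|1))*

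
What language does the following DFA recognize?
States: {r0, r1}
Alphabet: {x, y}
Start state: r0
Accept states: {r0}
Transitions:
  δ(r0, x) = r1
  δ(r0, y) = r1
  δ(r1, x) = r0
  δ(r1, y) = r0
Testing a few strings:
  'xyx' → reject
  'xxx' → reject
  'xy' → accept
  'x' → reject
State roles: r0=even length so far; r1=odd length so far
All strings over {x,y} of even length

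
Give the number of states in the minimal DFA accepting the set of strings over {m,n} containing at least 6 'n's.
By Myhill–Nerode, count the distinguishable equivalence classes: 7 classes — having seen 0, 1, …, 5, or ≥6 copies of 'n'; any two classes i < j (j ≤ 6) are distinguished by the string n^(6−j), which takes class j to 6 copies (accepted) but leaves class i below 6 (rejected).
7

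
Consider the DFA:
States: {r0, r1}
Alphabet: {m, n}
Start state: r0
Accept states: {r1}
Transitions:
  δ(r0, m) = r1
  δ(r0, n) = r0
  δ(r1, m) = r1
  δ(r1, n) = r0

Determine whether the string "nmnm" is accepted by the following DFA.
Processing string "nmnm":
  r0 --n--> r0
  r0 --m--> r1
  r1 --n--> r0
  r0 --m--> r1
Final state: r1
Accept states: {r1}
Yes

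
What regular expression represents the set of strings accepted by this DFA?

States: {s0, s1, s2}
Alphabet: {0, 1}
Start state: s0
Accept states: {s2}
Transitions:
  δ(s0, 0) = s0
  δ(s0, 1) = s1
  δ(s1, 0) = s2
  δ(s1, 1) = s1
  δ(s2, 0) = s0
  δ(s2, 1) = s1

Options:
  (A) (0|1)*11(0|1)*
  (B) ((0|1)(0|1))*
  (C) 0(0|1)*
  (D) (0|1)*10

Check each option against the DFA on short strings; one disagreement eliminates an option:
  (A) (0|1)*11(0|1)*: on '10' the DFA goes s0 → s1 → s2 and accepts (s2 ∈ Accept), but the regex does not match it → eliminate
  (B) ((0|1)(0|1))*: on ε the DFA stays in s0 and rejects (s0 ∉ Accept), but the regex matches it → eliminate
  (C) 0(0|1)*: on '0' the DFA goes s0 → s0 and rejects (s0 ∉ Accept), but the regex matches it → eliminate
  (D) (0|1)*10: agrees with the DFA on every string of length ≤ 6
Only (D) is consistent with the DFA.
(D) (0|1)*10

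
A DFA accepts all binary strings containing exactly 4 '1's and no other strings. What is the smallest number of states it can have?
By Myhill–Nerode, count the distinguishable equivalence classes: 6 classes — having seen 0, 1, …, 4, or >4 copies of '1'; the count-4 class is the only accepting one and >4 is dead.
6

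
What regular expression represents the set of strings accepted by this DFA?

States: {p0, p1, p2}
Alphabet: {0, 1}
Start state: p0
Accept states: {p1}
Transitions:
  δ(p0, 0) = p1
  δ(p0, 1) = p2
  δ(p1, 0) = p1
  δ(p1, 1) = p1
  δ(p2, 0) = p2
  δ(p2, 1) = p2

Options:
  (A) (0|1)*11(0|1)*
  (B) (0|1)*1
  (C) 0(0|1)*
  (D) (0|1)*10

Check each option against the DFA on short strings; one disagreement eliminates an option:
  (A) (0|1)*11(0|1)*: on '0' the DFA goes p0 → p1 and accepts (p1 ∈ Accept), but the regex does not match it → eliminate
  (B) (0|1)*1: on '0' the DFA goes p0 → p1 and accepts (p1 ∈ Accept), but the regex does not match it → eliminate
  (C) 0(0|1)*: agrees with the DFA on every string of length ≤ 6
  (D) (0|1)*10: on '0' the DFA goes p0 → p1 and accepts (p1 ∈ Accept), but the regex does not match it → eliminate
Only (C) is consistent with the DFA.
(C) 0(0|1)*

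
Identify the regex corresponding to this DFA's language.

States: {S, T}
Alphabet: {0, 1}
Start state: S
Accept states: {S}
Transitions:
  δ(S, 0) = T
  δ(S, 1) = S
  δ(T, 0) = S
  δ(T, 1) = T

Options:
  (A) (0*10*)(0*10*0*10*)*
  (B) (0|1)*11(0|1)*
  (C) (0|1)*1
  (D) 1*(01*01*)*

Check each option against the DFA on short strings; one disagreement eliminates an option:
  (A) (0*10*)(0*10*0*10*)*: on ε the DFA stays in S and accepts (S ∈ Accept), but the regex does not match it → eliminate
  (B) (0|1)*11(0|1)*: on ε the DFA stays in S and accepts (S ∈ Accept), but the regex does not match it → eliminate
  (C) (0|1)*1: on ε the DFA stays in S and accepts (S ∈ Accept), but the regex does not match it → eliminate
  (D) 1*(01*01*)*: agrees with the DFA on every string of length ≤ 6
Only (D) is consistent with the DFA.
(D) 1*(01*01*)*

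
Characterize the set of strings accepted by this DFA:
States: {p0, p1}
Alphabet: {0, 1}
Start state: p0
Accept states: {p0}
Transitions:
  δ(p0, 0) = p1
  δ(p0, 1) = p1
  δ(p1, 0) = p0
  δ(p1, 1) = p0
Testing a few strings:
  '01' → accept
  '011' → reject
  '111' → reject
  '0' → reject
State roles: p0=even length so far; p1=odd length so far
All binary strings of even length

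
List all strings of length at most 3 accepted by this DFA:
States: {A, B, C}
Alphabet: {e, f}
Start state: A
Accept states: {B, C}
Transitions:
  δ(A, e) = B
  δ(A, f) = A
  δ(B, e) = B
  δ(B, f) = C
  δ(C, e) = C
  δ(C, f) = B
e, ee, ef, fe, eee, eef, efe, eff, fee, fef, ffe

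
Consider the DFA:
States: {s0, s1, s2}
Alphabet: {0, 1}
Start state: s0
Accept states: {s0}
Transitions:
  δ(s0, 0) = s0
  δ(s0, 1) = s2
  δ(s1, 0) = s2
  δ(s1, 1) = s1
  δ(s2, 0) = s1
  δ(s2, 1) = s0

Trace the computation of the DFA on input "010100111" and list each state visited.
read '0': s0 → s0
  read '1': s0 → s2
  read '0': s2 → s1
  read '1': s1 → s1
  read '0': s1 → s2
  read '0': s2 → s1
  read '1': s1 → s1
  read '1': s1 → s1
  read '1': s1 → s1
s0 -> s0 -> s2 -> s1 -> s1 -> s2 -> s1 -> s1 -> s1 -> s1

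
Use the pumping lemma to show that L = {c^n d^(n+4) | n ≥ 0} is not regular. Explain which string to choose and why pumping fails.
Assume L is regular with pumping length p. Idea: pumping the c-block breaks the fixed offset of 4.
Choose s = c^p d^(p+4) ∈ L. By the pumping lemma, s = xyz with |xy| ≤ p, |y| > 0, so y = c^k with k ≥ 1. Then xy²z = c^(p+k) d^(p+4). For this to be in L we would need p+4 = (p+k)+4, i.e. k = 0, contradicting k ≥ 1. So xy²z ∉ L.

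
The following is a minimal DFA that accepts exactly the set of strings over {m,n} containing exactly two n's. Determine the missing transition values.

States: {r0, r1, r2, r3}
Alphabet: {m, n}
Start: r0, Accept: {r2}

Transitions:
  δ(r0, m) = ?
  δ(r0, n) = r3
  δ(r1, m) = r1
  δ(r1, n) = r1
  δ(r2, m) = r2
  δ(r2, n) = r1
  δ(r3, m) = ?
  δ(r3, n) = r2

From the language and accept set, identify what each state tracks — r0: zero n's; r1: ≥ three n's (dead); r2: two n's; r3: one n.
Each missing δ(q, a) is the state matching the new tracked value after reading a.
δ(r0, m) = r0; δ(r3, m) = r3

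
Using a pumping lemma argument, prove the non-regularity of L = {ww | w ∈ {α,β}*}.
Assume L is regular with pumping length p. Idea: pumping the leading α-block breaks the equality of the two halves.
Choose s = α^p β α^p β ∈ L (with w = α^p β). |s| = 2p+2 ≥ p. By the pumping lemma, s = xyz with |xy| ≤ p, |y| > 0, so y = α^k with k ≥ 1, in the first α-block. Then xy²z = α^(p+k) β α^p β, of length 2p+2+k. If k is odd this length is odd, so it cannot be of the form ww. If k is even, each half has length p+1+k/2 ≤ p+k, so the first half lies entirely inside the leading α-block and contains no β, while the second half ends in β; the halves differ. Either way xy²z ∉ L.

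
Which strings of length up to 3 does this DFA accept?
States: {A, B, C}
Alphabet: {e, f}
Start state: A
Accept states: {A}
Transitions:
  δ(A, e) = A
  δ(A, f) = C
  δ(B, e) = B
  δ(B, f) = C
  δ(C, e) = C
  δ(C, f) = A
ε, e, ee, ff, eee, eff, fef, ffe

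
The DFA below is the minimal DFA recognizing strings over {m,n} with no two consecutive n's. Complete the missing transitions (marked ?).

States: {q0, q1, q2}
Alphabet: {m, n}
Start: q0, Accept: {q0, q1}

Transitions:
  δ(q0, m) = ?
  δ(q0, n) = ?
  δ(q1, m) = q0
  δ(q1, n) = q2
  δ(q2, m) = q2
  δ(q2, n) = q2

From the language and accept set, identify what each state tracks — q0: last symbol not n (ok); q1: last symbol n (ok); q2: saw nn (dead).
Each missing δ(q, a) is the state matching the new tracked value after reading a.
δ(q0, m) = q0; δ(q0, n) = q1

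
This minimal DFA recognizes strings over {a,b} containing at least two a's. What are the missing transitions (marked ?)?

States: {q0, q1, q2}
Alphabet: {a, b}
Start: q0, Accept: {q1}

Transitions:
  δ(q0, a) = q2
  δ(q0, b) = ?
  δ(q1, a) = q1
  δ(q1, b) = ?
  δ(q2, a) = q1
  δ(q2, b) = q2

From the language and accept set, identify what each state tracks — q0: zero a's seen; q1: ≥ two a's seen; q2: one a seen.
Each missing δ(q, a) is the state matching the new tracked value after reading a.
δ(q0, b) = q0; δ(q1, b) = q1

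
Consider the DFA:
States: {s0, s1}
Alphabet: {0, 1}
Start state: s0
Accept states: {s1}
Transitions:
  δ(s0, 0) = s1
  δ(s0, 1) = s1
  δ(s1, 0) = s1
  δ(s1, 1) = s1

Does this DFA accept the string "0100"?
Processing string "0100":
  s0 --0--> s1
  s1 --1--> s1
  s1 --0--> s1
  s1 --0--> s1
Final state: s1
Accept states: {s1}
Yes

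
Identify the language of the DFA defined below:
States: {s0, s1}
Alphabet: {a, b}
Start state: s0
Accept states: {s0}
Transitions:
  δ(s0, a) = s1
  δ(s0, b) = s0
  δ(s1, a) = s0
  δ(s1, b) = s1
Testing a few strings:
  'aba' → accept
  'ba' → reject
  'a' → reject
  'bba' → reject
State roles: s0=even number of a's so far; s1=odd number of a's so far
All strings over {a,b} with an even number of a's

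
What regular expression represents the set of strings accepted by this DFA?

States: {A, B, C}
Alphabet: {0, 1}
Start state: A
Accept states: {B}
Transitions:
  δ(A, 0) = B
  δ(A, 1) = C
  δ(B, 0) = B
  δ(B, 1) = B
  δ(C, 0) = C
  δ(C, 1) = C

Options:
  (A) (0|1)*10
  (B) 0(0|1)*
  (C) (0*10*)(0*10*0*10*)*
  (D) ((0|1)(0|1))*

Check each option against the DFA on short strings; one disagreement eliminates an option:
  (A) (0|1)*10: on '0' the DFA goes A → B and accepts (B ∈ Accept), but the regex does not match it → eliminate
  (B) 0(0|1)*: agrees with the DFA on every string of length ≤ 6
  (C) (0*10*)(0*10*0*10*)*: on '0' the DFA goes A → B and accepts (B ∈ Accept), but the regex does not match it → eliminate
  (D) ((0|1)(0|1))*: on ε the DFA stays in A and rejects (A ∉ Accept), but the regex matches it → eliminate
Only (B) is consistent with the DFA.
(B) 0(0|1)*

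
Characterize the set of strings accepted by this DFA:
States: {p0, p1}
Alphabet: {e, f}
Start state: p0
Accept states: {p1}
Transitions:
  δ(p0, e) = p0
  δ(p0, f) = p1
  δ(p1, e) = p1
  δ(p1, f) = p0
Testing a few strings:
  'ef' → accept
  'eee' → reject
  'f' → accept
  'fe' → accept
State roles: p0=even number of f's so far; p1=odd number of f's so far
All strings over {e,f} with an odd number of f's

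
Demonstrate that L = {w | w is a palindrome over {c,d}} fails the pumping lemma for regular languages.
Assume L is regular with pumping length p. Idea: pumping the leading c-block breaks the symmetry.
Choose s = c^p d c^p (a palindrome of length 2p+1 ≥ p). By the pumping lemma, s = xyz with |xy| ≤ p, |y| > 0, so y = c^k with k > 0 (xy lies entirely in the first c^p). Then xy²z = c^(p+k) d c^p, which is not a palindrome since p+k ≠ p.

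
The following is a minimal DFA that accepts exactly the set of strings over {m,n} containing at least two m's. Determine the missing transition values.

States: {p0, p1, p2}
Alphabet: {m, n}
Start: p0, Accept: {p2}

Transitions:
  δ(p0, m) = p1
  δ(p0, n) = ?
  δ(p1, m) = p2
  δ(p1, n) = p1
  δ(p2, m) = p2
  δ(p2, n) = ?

From the language and accept set, identify what each state tracks — p0: zero m's seen; p1: one m seen; p2: ≥ two m's seen.
Each missing δ(q, a) is the state matching the new tracked value after reading a.
δ(p0, n) = p0; δ(p2, n) = p2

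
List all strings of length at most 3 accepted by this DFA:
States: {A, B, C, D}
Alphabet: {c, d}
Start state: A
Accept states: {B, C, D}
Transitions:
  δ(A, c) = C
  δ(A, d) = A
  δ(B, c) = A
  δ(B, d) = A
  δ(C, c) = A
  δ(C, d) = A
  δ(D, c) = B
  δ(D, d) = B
c, dc, ccc, cdc, ddc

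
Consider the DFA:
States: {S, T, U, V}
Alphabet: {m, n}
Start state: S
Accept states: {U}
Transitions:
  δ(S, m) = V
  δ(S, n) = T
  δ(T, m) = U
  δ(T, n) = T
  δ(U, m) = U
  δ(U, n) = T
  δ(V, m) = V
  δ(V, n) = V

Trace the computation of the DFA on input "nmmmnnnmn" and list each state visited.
read 'n': S → T
  read 'm': T → U
  read 'm': U → U
  read 'm': U → U
  read 'n': U → T
  read 'n': T → T
  read 'n': T → T
  read 'm': T → U
  read 'n': U → T
S -> T -> U -> U -> U -> T -> T -> T -> U -> T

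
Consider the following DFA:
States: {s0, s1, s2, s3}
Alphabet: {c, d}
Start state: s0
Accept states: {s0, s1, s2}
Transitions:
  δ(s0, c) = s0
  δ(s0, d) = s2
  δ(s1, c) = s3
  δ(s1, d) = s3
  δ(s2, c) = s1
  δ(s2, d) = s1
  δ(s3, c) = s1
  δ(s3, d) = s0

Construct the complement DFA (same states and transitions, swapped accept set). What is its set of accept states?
Complement accept states = All states \ Original accept states
= {s0, s1, s2, s3} \ {s0, s1, s2}
{s3}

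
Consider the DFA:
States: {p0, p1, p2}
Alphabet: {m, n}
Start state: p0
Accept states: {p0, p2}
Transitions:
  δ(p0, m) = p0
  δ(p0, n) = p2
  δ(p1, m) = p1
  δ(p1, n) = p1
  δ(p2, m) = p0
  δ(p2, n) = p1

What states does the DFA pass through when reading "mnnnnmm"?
read 'm': p0 → p0
  read 'n': p0 → p2
  read 'n': p2 → p1
  read 'n': p1 → p1
  read 'n': p1 → p1
  read 'm': p1 → p1
  read 'm': p1 → p1
p0 -> p0 -> p2 -> p1 -> p1 -> p1 -> p1 -> p1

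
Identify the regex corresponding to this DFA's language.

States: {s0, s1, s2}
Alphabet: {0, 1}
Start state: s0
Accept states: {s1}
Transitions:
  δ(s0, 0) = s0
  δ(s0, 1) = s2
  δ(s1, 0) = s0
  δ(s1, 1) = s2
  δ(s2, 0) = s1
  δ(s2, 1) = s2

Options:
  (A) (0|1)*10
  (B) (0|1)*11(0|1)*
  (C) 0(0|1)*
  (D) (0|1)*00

Check each option against the DFA on short strings; one disagreement eliminates an option:
  (A) (0|1)*10: agrees with the DFA on every string of length ≤ 6
  (B) (0|1)*11(0|1)*: on '10' the DFA goes s0 → s2 → s1 and accepts (s1 ∈ Accept), but the regex does not match it → eliminate
  (C) 0(0|1)*: on '0' the DFA goes s0 → s0 and rejects (s0 ∉ Accept), but the regex matches it → eliminate
  (D) (0|1)*00: on '00' the DFA goes s0 → s0 → s0 and rejects (s0 ∉ Accept), but the regex matches it → eliminate
Only (A) is consistent with the DFA.
(A) (0|1)*10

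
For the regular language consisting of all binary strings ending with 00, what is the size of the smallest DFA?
By Myhill–Nerode, count the distinguishable equivalence classes: 3 classes — one per longest suffix of the input that is a prefix of '00' (lengths 0 through 2); only the length-2 class is accepting.
3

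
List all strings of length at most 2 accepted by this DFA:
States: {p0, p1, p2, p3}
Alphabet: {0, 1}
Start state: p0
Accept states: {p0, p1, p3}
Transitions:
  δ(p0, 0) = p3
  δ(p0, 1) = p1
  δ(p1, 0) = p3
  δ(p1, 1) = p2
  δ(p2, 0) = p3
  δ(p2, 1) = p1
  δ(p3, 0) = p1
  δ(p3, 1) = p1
ε, 0, 1, 00, 01, 10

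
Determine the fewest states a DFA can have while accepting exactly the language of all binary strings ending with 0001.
By Myhill–Nerode, count the distinguishable equivalence classes: 5 classes — one per longest suffix of the input that is a prefix of '0001' (lengths 0 through 4); only the length-4 class is accepting.
5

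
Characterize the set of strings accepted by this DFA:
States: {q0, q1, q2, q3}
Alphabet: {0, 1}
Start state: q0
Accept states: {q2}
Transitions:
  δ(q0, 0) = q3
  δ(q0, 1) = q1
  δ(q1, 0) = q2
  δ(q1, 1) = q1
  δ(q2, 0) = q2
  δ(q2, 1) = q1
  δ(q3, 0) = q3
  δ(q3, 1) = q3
Testing a few strings:
  '1' → reject
  '000' → reject
  '1010' → accept
  '101' → reject
State roles: q0=no input read; q1=started with 1, last symbol 1; q2=started with 1, last symbol 0; q3=started with 0 (dead)
All binary strings that start with 1 and end with 0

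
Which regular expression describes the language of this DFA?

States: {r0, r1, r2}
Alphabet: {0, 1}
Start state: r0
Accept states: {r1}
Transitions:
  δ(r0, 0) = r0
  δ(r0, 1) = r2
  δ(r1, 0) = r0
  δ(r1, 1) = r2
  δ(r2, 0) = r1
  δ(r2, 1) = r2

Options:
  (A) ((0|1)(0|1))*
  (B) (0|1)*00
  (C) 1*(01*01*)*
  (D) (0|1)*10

Check each option against the DFA on short strings; one disagreement eliminates an option:
  (A) ((0|1)(0|1))*: on ε the DFA stays in r0 and rejects (r0 ∉ Accept), but the regex matches it → eliminate
  (B) (0|1)*00: on '00' the DFA goes r0 → r0 → r0 and rejects (r0 ∉ Accept), but the regex matches it → eliminate
  (C) 1*(01*01*)*: on ε the DFA stays in r0 and rejects (r0 ∉ Accept), but the regex matches it → eliminate
  (D) (0|1)*10: agrees with the DFA on every string of length ≤ 6
Only (D) is consistent with the DFA.
(D) (0|1)*10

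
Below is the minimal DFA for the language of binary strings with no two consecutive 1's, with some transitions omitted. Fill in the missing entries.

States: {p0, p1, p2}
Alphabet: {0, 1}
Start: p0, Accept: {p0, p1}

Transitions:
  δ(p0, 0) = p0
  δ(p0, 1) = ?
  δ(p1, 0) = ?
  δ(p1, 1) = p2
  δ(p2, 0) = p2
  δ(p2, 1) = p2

From the language and accept set, identify what each state tracks — p0: last symbol not 1 (ok); p1: last symbol 1 (ok); p2: saw 11 (dead).
Each missing δ(q, a) is the state matching the new tracked value after reading a.
δ(p0, 1) = p1; δ(p1, 0) = p0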